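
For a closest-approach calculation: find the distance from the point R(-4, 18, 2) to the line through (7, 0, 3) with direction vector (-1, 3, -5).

Direction vector d = (-1, 3, -5).
AP = (-11, 18, -1), and AP × d = (-87, -54, -15).
|AP × d|² = 10710 and |d|² = 35, so the distance is √(10710/35) = √306 = 3√34.

3√34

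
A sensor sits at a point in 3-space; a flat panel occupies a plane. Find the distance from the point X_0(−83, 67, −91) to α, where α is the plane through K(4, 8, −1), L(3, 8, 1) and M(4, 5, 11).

4√21/3

KL = (−1, 0, 2) and KM = (0, −3, 12), so a normal is n = KL × KM = (6, 12, 3).
Then n·(−83, 67, −91) − 117 = −84.
|n| = √(36 + 144 + 9) = 3√21, so the distance is |-84|/(3√21) = 4√21/3.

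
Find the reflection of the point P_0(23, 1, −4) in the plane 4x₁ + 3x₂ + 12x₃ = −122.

(15, -5, -28)

n = (4, 3, 12), |n|² = 169, n·P_0 − (-122) = 169, so t = 169/169 = 1.
Foot F = P_0 − 1·n = (19, −2, −16); the reflection is 2F − P_0 = (15, −5, −28).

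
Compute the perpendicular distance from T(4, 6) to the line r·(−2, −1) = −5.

The normal to the line is n = (−2, −1) with |n| = √5.
|n·T − (-5)| = |-14 − (-5)| = 9, so the distance is 9/√5.

9/√5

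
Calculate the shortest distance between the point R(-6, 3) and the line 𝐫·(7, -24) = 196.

62/5

d = |7·(-6) + (-24)·3 − 196| / √(49 + 576) = |-310|/25 = 62/5.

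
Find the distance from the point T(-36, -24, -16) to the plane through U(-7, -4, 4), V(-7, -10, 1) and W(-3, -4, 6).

UV = (0, -6, -3) and UW = (4, 0, 2), so a normal is n = UV × UW = (-12, -12, 24).
Then n·(-36, -24, -16) - 228 = 108.
|n| = √(144 + 144 + 576) = 12√6, so the distance is |108|/(12√6) = 3√6/2.

9/√6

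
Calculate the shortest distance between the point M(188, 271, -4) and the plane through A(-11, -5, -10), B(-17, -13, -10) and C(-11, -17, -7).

AB = (-6, -8, 0) and AC = (0, -12, 3), so a normal is n = AB × AC = (-24, 18, 72).
Then n·(188, 271, -4) - (-546) = 624.
|n| = √(576 + 324 + 5184) = 78, so the distance is |624|/78 = 8.

8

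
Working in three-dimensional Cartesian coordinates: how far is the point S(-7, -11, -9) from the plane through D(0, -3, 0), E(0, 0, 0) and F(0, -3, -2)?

7

DE = (0, 3, 0) and DF = (0, 0, -2), so a normal is n = DE × DF = (-6, 0, 0).
Then n·(-7, -11, -9) - 0 = 42.
|n| = √(36 + 0 + 0) = 6, so the distance is |42|/6 = 7.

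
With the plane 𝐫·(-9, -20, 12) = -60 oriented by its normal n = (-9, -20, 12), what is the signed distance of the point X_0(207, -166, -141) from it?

-7

n·X_0 − (-60) = -175.
|n| = 25, so the signed distance is -175/25 = -7.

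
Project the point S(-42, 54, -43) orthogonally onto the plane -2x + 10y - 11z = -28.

The perpendicular from S has direction n = (-2, 10, -11): r = (-42, 54, -43) + μ(-2, 10, -11).
Substitute into the plane: n·(S + μn) = -28 gives 1097 + 225μ = -28, so μ = -5.
Foot = (-42, 54, -43) + (-5)·(-2, 10, -11) = (-32, 4, 12).

(-32, 4, 12)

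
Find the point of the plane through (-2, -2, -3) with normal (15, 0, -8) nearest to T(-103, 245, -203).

n = (15, 0, -8), |n|² = 289, and n·T − (-6) = 85.
t = 85/289 = 5/17, so the foot is T − t·n = (-103, 245, -203) − (5/17)·(15, 0, -8) = (-1826/17, 245, -3411/17).

(-1826/17, 245, -3411/17)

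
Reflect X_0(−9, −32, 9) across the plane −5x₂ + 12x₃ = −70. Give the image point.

(-9, -12, -39)

n = (0, −5, 12), |n|² = 169, n·X_0 − (-70) = 338, so t = 338/169 = 2.
Foot F = X_0 − 2·n = (−9, −22, −15); the reflection is 2F − X_0 = (−9, −12, −39).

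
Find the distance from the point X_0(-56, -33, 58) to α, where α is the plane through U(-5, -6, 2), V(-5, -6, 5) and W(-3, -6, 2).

UV = (0, 0, 3) and UW = (2, 0, 0), so a normal is n = UV × UW = (0, 6, 0).
n = (0, 6, 0); n·P − (-36) = -162; |n| = 6; distance = 162/6 = 27.

27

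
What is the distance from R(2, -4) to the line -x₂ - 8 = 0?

4

The normal to the line is n = (0, -1) with |n| = 1.
|n·R − 8| = |4 − 8| = 4, so the distance is 4/1 = 4.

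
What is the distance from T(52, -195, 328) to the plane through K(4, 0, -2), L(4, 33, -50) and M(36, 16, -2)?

KL = (0, 33, -48) and KM = (32, 16, 0), so a normal is n = KL × KM = (768, -1536, -1056).
Then n·(52, -195, 328) - 5184 = -12096.
|n| = √(589824 + 2359296 + 1115136) = 2016, so the distance is |-12096|/2016 = 6.

6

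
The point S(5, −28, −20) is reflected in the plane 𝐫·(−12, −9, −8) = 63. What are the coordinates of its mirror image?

(29, -10, -4)

n = (−12, −9, −8), |n|² = 289, n·S − 63 = 289, so t = 289/289 = 1.
Foot F = S − 1·n = (17, −19, −12); the reflection is 2F − S = (29, −10, −4).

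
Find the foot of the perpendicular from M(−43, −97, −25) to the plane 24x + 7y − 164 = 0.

The perpendicular from M has direction n = (24, 7, 0): r = (−43, −97, −25) + λ(24, 7, 0).
Substitute into the plane: n·(M + λn) = 164 gives -1711 + 625λ = 164, so λ = 3.
Foot = (−43, −97, −25) + 3·(24, 7, 0) = (29, −76, −25).

(29, -76, -25)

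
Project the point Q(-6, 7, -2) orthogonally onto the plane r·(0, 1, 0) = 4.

n = (0, 1, 0), |n|² = 1, and n·Q − 4 = 3.
t = 3/1 = 3, so the foot is Q − t·n = (-6, 7, -2) − 3·(0, 1, 0) = (-6, 4, -2).

(-6, 4, -2)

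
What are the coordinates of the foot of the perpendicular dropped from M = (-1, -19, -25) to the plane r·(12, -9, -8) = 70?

n = (12, -9, -8), |n|² = 289, and n·M − 70 = 289.
t = 289/289 = 1, so the foot is M − t·n = (-1, -19, -25) − 1·(12, -9, -8) = (-13, -10, -17).

(-13, -10, -17)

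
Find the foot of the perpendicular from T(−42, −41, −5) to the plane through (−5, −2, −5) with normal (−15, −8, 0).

The perpendicular from T has direction n = (−15, −8, 0): r = (−42, −41, −5) + μ(−15, −8, 0).
Substitute into the plane: n·(T + μn) = 91 gives 958 + 289μ = 91, so μ = -3.
Foot = (−42, −41, −5) + (-3)·(−15, −8, 0) = (3, −17, −5).

(3, -17, -5)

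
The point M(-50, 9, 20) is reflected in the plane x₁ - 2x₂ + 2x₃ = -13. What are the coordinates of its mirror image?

n = (1, -2, 2), |n|² = 9, n·M − (-13) = -15, so t = -15/9 = -5/3.
Foot F = M − (-5/3)·n = (-145/3, 17/3, 70/3); the reflection is 2F − M = (-140/3, 7/3, 80/3).

(-140/3, 7/3, 80/3)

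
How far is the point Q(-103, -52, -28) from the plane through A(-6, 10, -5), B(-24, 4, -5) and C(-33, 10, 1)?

29/11

AB = (-18, -6, 0) and AC = (-27, 0, 6), so a normal is n = AB × AC = (-36, 108, -162).
Then n·(-103, -52, -28) - 2106 = 522.
|n| = √(1296 + 11664 + 26244) = 198, so the distance is |522|/198 = 29/11.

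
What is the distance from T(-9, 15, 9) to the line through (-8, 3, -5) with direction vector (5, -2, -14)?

2√29

Direction vector d = (5, -2, -14).
AP = (-1, 12, 14), and AP × d = (-140, 56, -58).
|AP × d|² = 26100 and |d|² = 225, so the distance is √(26100/225) = √116 = 2√29.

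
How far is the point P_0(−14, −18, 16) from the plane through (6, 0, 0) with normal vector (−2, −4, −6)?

8/√14

The plane has equation n·(r − (6, 0, 0)) = 0, i.e. n·r = -12.
d = |(-2)·(-14) + (-4)·(-18) + (-6)·16 − (-12)| / √(4 + 16 + 36) = |16| / (2√14) = 4√14/7.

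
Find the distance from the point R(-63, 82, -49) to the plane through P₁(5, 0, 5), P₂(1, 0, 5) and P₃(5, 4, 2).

P₁P₂ = (-4, 0, 0) and P₁P₃ = (0, 4, -3), so a normal is n = P₁P₂ × P₁P₃ = (0, -12, -16).
Then n·(-63, 82, -49) - (-80) = -120.
|n| = √(0 + 144 + 256) = 20, so the distance is |-120|/20 = 6.

6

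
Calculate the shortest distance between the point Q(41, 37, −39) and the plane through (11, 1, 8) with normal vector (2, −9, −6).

18/11

The plane has equation n·(r − (11, 1, 8)) = 0, i.e. n·r = -35.
Then n·(41, 37, −39) − (−35) = 18.
|n| = √(4 + 81 + 36) = 11, so the distance is |18|/11 = 18/11.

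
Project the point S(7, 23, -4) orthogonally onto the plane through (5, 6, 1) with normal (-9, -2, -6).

(59/11, 249/11, -56/11)

The perpendicular from S has direction n = (-9, -2, -6): r = (7, 23, -4) + μ(-9, -2, -6).
Substitute into the plane: n·(S + μn) = -63 gives -85 + 121μ = -63, so μ = 2/11.
Foot = (7, 23, -4) + (2/11)·(-9, -2, -6) = (59/11, 249/11, -56/11).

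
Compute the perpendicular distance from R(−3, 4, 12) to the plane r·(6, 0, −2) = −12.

Normal vector n = (6, 0, −2), and n·(−3, 4, 12) − (−12) = −30.
|n| = √(36 + 0 + 4) = 2√10, so the distance is |-30|/(2√10) = 3√10/2.

3√10/2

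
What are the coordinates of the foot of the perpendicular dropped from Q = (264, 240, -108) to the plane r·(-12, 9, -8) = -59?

n = (-12, 9, -8), |n|² = 289, and n·Q − (-59) = -85.
t = -85/289 = -5/17, so the foot is Q − t·n = (264, 240, -108) − (-5/17)·(-12, 9, -8) = (4428/17, 4125/17, -1876/17).

(4428/17, 4125/17, -1876/17)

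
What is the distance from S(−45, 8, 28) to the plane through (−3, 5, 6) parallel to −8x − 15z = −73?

6/17

Parallel planes share the normal n = (−8, 0, −15); since (−3, 5, 6) lies on the plane, its equation is −8x − 15z = -66.
n = (−8, 0, −15); n·P − (-66) = 6; |n| = 17; distance = 6/17.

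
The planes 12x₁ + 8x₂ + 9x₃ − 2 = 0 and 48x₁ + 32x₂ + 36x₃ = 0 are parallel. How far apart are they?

Divide the second equation by 4 to match normals: 12x₁ + 8x₂ + 9x₃ = 0.
With common normal n = (12, 8, 9) (|n| = 17), the distance is |2 − 0|/|n| = 2/17.

2/17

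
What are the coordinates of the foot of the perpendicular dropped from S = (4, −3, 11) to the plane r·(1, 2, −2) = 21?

(9, 7, 1)

The perpendicular from S has direction n = (1, 2, −2): r = (4, −3, 11) + t(1, 2, −2).
Substitute into the plane: n·(S + tn) = 21 gives -24 + 9t = 21, so t = 5.
Foot = (4, −3, 11) + 5·(1, 2, −2) = (9, 7, 1).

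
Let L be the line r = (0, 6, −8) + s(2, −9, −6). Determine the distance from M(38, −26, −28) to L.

2√233

Direction vector d = (2, −9, −6).
AP = (38, −32, −20); AP·d = 484, |AP|² = 2868, |d|² = 121.
distance² = |AP|² − (AP·d)²/|d|² = 2868 − 234256/121 = 932, so the distance is 2√233.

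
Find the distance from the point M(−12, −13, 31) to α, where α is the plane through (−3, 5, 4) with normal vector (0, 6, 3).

9√5/5

The plane has equation n·(r − (−3, 5, 4)) = 0, i.e. n·r = 42.
Then n·(−12, −13, 31) − 42 = −27.
|n| = √(0 + 36 + 9) = 3√5, so the distance is |-27|/(3√5) = 9/√5.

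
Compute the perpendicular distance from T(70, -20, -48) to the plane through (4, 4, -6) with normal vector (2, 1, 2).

The plane has equation n·(r − (4, 4, -6)) = 0, i.e. n·r = 0.
d = |2·70 + 1·(-20) + 2·(-48) − 0| / √(4 + 1 + 4) = |24| / 3 = 8.

8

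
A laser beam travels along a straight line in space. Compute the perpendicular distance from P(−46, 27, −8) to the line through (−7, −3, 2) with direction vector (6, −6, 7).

3√65

Direction vector d = (6, −6, 7).
AP = (−39, 30, −10); AP·d = -484, |AP|² = 2521, |d|² = 121.
distance² = |AP|² − (AP·d)²/|d|² = 2521 − 234256/121 = 585, so the distance is 3√65.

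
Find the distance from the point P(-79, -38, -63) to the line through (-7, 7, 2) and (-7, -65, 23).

A direction vector is d = (0, -72, 21).
AP = (-72, -45, -65), and AP × d = (-5625, 1512, 5184).
|AP × d|² = 60800625 and |d|² = 5625, so the distance is √(60800625/5625) = √10809 = 3√1201.

3√1201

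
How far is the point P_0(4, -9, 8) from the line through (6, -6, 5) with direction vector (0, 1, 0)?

√13

Direction vector d = (0, 1, 0).
AP = (-2, -3, 3), and AP × d = (-3, 0, -2).
|AP × d|² = 13 and |d|² = 1, so the distance is √13.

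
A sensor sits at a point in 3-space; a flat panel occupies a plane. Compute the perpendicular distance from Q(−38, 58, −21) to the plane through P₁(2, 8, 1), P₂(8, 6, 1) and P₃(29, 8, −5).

2

P₁P₂ = (6, −2, 0) and P₁P₃ = (27, 0, −6), so a normal is n = P₁P₂ × P₁P₃ = (12, 36, 54).
Then n·(−38, 58, −21) − 366 = 132.
|n| = √(144 + 1296 + 2916) = 66, so the distance is |132|/66 = 2.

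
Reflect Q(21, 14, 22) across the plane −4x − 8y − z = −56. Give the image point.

(5, -18, 18)

With n = (−4, −8, −1), the signed offset is (n·Q − (-56))/|n|² = -162/81 = -2.
Q' = Q − 2t·n = (21, 14, 22) − (-4)·(−4, −8, −1) = (5, −18, 18).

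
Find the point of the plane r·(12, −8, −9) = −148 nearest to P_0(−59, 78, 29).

(1, 38, -16)

The perpendicular from P_0 has direction n = (12, −8, −9): r = (−59, 78, 29) + μ(12, −8, −9).
Substitute into the plane: n·(P_0 + μn) = -148 gives -1593 + 289μ = -148, so μ = 5.
Foot = (−59, 78, 29) + 5·(12, −8, −9) = (1, 38, −16).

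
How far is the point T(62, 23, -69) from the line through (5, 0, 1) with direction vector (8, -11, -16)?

Direction vector d = (8, -11, -16).
AP = (57, 23, -70); AP·d = 1323, |AP|² = 8678, |d|² = 441.
distance² = |AP|² − (AP·d)²/|d|² = 8678 − 1750329/441 = 4709, so the distance is √4709.

√4709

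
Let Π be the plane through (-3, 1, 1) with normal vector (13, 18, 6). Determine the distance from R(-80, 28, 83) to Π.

The plane has equation n·(r − (-3, 1, 1)) = 0, i.e. n·r = -15.
d = |13·(-80) + 18·28 + 6·83 − (-15)| / √(169 + 324 + 36) = |-23| / 23 = 1.

1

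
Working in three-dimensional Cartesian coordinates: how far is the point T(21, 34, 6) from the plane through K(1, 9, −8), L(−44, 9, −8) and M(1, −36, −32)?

10/17

KL = (−45, 0, 0) and KM = (0, −45, −24), so a normal is n = KL × KM = (0, −1080, 2025).
d = |(-1080)·34 + 2025·6 − (-25920)| / √(0 + 1166400 + 4100625) = |1350| / 2295 = 10/17.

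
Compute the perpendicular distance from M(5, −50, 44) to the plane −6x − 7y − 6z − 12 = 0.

n = (−6, −7, −6); n·P − 12 = 44; |n| = 11; distance = 44/11 = 4.

4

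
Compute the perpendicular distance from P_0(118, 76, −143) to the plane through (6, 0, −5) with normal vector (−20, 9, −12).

The plane has equation n·(r − (6, 0, −5)) = 0, i.e. n·r = -60.
n = (−20, 9, −12); n·P − (-60) = 100; |n| = 25; distance = 100/25 = 4.

4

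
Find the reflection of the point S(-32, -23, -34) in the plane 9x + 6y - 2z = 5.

(22, 13, -46)

With n = (9, 6, -2), the signed offset is (n·S − 5)/|n|² = -363/121 = -3.
S' = S − 2t·n = (-32, -23, -34) − (-6)·(9, 6, -2) = (22, 13, -46).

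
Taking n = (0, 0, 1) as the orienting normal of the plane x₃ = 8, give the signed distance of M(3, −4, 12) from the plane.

4

n·M − 8 = 4.
|n| = 1, so the signed distance is 4/1 = 4.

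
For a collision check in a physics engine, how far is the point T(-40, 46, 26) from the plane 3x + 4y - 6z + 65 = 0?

27√61/61

n = (3, 4, -6); n·P − (-65) = -27; |n| = √61; distance = 27/√61 = 27√61/61.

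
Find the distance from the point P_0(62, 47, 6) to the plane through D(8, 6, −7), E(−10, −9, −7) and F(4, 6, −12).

4√77/11

DE = (−18, −15, 0) and DF = (−4, 0, −5), so a normal is n = DE × DF = (75, −90, −60).
Then n·(62, 47, 6) − 480 = −420.
|n| = √(5625 + 8100 + 3600) = 15√77, so the distance is |-420|/(15√77) = 4√77/11.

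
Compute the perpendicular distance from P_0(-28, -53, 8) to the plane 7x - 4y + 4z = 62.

14/9

Normal vector n = (7, -4, 4), and n·(-28, -53, 8) - 62 = -14.
|n| = √(49 + 16 + 16) = 9, so the distance is |-14|/9 = 14/9.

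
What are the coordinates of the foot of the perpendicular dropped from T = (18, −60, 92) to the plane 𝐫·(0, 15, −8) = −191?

The perpendicular from T has direction n = (0, 15, −8): r = (18, −60, 92) + λ(0, 15, −8).
Substitute into the plane: n·(T + λn) = -191 gives -1636 + 289λ = -191, so λ = 5.
Foot = (18, −60, 92) + 5·(0, 15, −8) = (18, 15, 52).

(18, 15, 52)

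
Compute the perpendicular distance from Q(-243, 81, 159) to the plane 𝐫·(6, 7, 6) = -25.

n = (6, 7, 6); n·P − (-25) = 88; |n| = 11; distance = 88/11 = 8.

8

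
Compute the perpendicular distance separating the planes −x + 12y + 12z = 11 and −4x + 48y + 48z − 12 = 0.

8/17

Divide the second equation by 4 to match normals: −x + 12y + 12z = 3.
Both planes have normal n = (−1, 12, 12), |n| = 17. Any point on the first plane is at distance |3 − 11|/|n| = 8/17 from the second.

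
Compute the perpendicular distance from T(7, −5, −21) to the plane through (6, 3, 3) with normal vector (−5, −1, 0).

3√26/26

The plane has equation n·(r − (6, 3, 3)) = 0, i.e. n·r = -33.
n = (−5, −1, 0); n·P − (-33) = 3; |n| = √26; distance = 3/√26.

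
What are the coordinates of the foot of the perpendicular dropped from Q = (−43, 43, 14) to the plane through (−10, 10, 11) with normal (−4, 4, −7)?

n = (−4, 4, −7), |n|² = 81, and n·Q − 3 = 243.
t = 243/81 = 3, so the foot is Q − t·n = (−43, 43, 14) − 3·(−4, 4, −7) = (−31, 31, 35).

(-31, 31, 35)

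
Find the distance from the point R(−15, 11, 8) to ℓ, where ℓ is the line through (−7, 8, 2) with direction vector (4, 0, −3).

3

Direction vector d = (4, 0, −3).
AP = (−8, 3, 6); AP·d = -50, |AP|² = 109, |d|² = 25.
distance² = |AP|² − (AP·d)²/|d|² = 109 − 2500/25 = 9, so the distance is 3.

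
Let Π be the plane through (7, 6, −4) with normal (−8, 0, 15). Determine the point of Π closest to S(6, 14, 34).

n = (−8, 0, 15), |n|² = 289, and n·S − (-116) = 578.
t = 578/289 = 2, so the foot is S − t·n = (6, 14, 34) − 2·(−8, 0, 15) = (22, 14, 4).

(22, 14, 4)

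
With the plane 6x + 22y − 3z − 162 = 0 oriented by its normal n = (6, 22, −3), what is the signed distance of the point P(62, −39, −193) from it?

n·P − 162 = -69.
|n| = 23, so the signed distance is -69/23 = -3.

-3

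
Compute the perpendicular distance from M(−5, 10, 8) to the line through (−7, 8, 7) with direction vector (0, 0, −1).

2√2

Direction vector d = (0, 0, −1).
AP = (2, 2, 1); AP·d = -1, |AP|² = 9, |d|² = 1.
distance² = |AP|² − (AP·d)²/|d|² = 9 − 1/1 = 8, so the distance is 2√2.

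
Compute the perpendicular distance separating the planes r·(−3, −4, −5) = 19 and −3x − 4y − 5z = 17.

With common normal n = (−3, −4, −5) (|n| = 5√2), the distance is |19 − 17|/|n| = 2/(5√2) = √2/5.

√2/5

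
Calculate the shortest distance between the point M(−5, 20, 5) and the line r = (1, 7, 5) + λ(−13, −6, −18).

√205

Direction vector d = (−13, −6, −18).
AP = (−6, 13, 0); AP·d = 0, |AP|² = 205, |d|² = 529.
distance² = |AP|² − (AP·d)²/|d|² = 205 − 0/529 = 205, so the distance is √205.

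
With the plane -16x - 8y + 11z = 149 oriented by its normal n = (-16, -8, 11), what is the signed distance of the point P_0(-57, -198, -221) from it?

-4

n·P_0 − 149 = -84.
|n| = 21, so the signed distance is -84/21 = -4.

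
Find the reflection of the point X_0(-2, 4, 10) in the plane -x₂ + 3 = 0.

n = (0, -1, 0), |n|² = 1, n·X_0 − (-3) = -1, so t = -1/1 = -1.
Foot F = X_0 − (-1)·n = (-2, 3, 10); the reflection is 2F − X_0 = (-2, 2, 10).

(-2, 2, 10)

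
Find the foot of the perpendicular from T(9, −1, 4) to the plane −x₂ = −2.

The perpendicular from T has direction n = (0, −1, 0): r = (9, −1, 4) + λ(0, −1, 0).
Substitute into the plane: n·(T + λn) = -2 gives 1 + 1λ = -2, so λ = -3.
Foot = (9, −1, 4) + (-3)·(0, −1, 0) = (9, 2, 4).

(9, 2, 4)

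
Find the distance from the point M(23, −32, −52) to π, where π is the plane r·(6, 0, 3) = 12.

n = (6, 0, 3); n·P − 12 = -30; |n| = 3√5; distance = 30/(3√5) = 2√5.

2√5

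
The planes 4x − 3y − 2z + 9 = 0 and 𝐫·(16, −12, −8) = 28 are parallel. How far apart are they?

16/√29

Divide the second equation by 4 to match normals: 4x − 3y − 2z = 7.
Both planes have normal n = (4, −3, −2), |n| = √29. Any point on the first plane is at distance |7 − (-9)|/|n| = 16/√29 from the second.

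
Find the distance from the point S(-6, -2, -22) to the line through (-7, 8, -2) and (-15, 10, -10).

A direction vector is d = (-8, 2, -8).
AP = (1, -10, -20); AP·d = 132, |AP|² = 501, |d|² = 132.
distance² = |AP|² − (AP·d)²/|d|² = 501 − 17424/132 = 369, so the distance is 3√41.

3√41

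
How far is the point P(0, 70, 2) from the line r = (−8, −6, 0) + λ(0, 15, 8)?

Direction vector d = (0, 15, 8).
AP = (8, 76, 2), and AP × d = (578, −64, 120).
|AP × d|² = 352580 and |d|² = 289, so the distance is √(352580/289) = √1220 = 2√305.

2√305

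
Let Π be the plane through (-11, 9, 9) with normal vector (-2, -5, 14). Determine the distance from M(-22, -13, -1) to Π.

8/15

The plane has equation n·(r − (-11, 9, 9)) = 0, i.e. n·r = 103.
n = (-2, -5, 14); n·P − 103 = -8; |n| = 15; distance = 8/15.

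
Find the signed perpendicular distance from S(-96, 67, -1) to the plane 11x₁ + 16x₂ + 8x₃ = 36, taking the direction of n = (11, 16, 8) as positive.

-4/3

n·S − 36 = -28.
|n| = 21, so the signed distance is -28/21 = -4/3.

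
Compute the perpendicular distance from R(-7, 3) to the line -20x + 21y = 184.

The normal to the line is n = (-20, 21) with |n| = 29.
|n·R − 184| = |203 − 184| = 19, so the distance is 19/29.

19/29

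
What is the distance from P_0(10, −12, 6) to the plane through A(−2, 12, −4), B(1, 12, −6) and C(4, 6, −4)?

AB = (3, 0, −2) and AC = (6, −6, 0), so a normal is n = AB × AC = (−12, −12, −18).
n = (−12, −12, −18); n·P − (-48) = -36; |n| = 6√17; distance = 36/(6√17) = 6√17/17.

6√17/17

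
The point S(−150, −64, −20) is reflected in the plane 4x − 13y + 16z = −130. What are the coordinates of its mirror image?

n = (4, −13, 16), |n|² = 441, n·S − (-130) = 42, so t = 42/441 = 2/21.
Foot F = S − (2/21)·n = (−3158/21, −1318/21, −452/21); the reflection is 2F − S = (−3166/21, −1292/21, −484/21).

(-3166/21, -1292/21, -484/21)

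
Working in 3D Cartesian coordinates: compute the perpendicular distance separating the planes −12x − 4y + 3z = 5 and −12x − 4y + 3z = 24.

Both planes have normal n = (−12, −4, 3), |n| = 13. Any point on the first plane is at distance |24 − 5|/|n| = 19/13 from the second.

19/13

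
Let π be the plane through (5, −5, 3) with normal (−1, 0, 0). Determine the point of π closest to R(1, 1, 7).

(5, 1, 7)

The perpendicular from R has direction n = (−1, 0, 0): r = (1, 1, 7) + μ(−1, 0, 0).
Substitute into the plane: n·(R + μn) = -5 gives -1 + 1μ = -5, so μ = -4.
Foot = (1, 1, 7) + (-4)·(−1, 0, 0) = (5, 1, 7).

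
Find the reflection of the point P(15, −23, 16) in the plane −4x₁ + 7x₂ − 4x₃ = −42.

With n = (−4, 7, −4), the signed offset is (n·P − (-42))/|n|² = -243/81 = -3.
P' = P − 2t·n = (15, −23, 16) − (-6)·(−4, 7, −4) = (−9, 19, −8).

(-9, 19, -8)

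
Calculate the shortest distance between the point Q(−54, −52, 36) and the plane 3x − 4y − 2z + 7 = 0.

19√29/29

n = (3, −4, −2); n·P − (-7) = -19; |n| = √29; distance = 19/√29 = 19√29/29.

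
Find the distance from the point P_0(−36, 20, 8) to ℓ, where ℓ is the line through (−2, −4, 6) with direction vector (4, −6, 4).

18√2

Direction vector d = (4, −6, 4).
AP = (−34, 24, 2); AP·d = -272, |AP|² = 1736, |d|² = 68.
distance² = |AP|² − (AP·d)²/|d|² = 1736 − 73984/68 = 648, so the distance is 18√2.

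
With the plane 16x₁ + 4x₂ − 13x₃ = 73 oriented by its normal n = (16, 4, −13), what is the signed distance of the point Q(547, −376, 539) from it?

8

n·Q − 73 = 168.
|n| = 21, so the signed distance is 168/21 = 8.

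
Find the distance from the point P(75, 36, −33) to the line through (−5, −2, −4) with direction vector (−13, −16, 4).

3√181

Direction vector d = (−13, −16, 4).
AP = (80, 38, −29), and AP × d = (−312, 57, −786).
|AP × d|² = 718389 and |d|² = 441, so the distance is √(718389/441) = √1629 = 3√181.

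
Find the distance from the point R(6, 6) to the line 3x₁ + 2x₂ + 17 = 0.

d = |3·6 + 2·6 − (-17)| / √(9 + 4) = |47|/√13 = 47/√13.

47√13/13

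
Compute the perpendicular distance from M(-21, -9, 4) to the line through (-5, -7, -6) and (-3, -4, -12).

A direction vector is d = (2, 3, -6).
AP = (-16, -2, 10), and AP × d = (-18, -76, -44).
|AP × d|² = 8036 and |d|² = 49, so the distance is √(8036/49) = √164 = 2√41.

2√41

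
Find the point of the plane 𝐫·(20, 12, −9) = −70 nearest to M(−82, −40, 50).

(-2, 8, 14)

n = (20, 12, −9), |n|² = 625, and n·M − (-70) = -2500.
t = -2500/625 = -4, so the foot is M − t·n = (−82, −40, 50) − (-4)·(20, 12, −9) = (−2, 8, 14).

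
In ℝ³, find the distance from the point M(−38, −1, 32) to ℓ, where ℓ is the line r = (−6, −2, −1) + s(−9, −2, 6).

Direction vector d = (−9, −2, 6).
AP = (−32, 1, 33); AP·d = 484, |AP|² = 2114, |d|² = 121.
distance² = |AP|² − (AP·d)²/|d|² = 2114 − 234256/121 = 178, so the distance is √178.

√178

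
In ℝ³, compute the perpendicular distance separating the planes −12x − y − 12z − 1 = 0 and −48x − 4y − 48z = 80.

Divide the second equation by 4 to match normals: −12x − y − 12z = 20.
With common normal n = (−12, −1, −12) (|n| = 17), the distance is |1 − 20|/|n| = 19/17.

19/17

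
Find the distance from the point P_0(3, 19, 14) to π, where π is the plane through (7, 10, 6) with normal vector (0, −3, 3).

√2/2

The plane has equation n·(r − (7, 10, 6)) = 0, i.e. n·r = -12.
Then n·(3, 19, 14) − (−12) = −3.
|n| = √(0 + 9 + 9) = 3√2, so the distance is |-3|/(3√2) = √2/2.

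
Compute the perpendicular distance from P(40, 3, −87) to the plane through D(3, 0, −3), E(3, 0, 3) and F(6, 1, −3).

28/√10

DE = (0, 0, 6) and DF = (3, 1, 0), so a normal is n = DE × DF = (−6, 18, 0).
Then n·(40, 3, −87) − (−18) = −168.
|n| = √(36 + 324 + 0) = 6√10, so the distance is |-168|/(6√10) = 14√10/5.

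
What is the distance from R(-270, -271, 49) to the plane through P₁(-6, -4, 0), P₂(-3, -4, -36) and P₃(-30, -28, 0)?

5

P₁P₂ = (3, 0, -36) and P₁P₃ = (-24, -24, 0), so a normal is n = P₁P₂ × P₁P₃ = (-864, 864, -72).
Then n·(-270, -271, 49) - 1728 = -6120.
|n| = √(746496 + 746496 + 5184) = 1224, so the distance is |-6120|/1224 = 5.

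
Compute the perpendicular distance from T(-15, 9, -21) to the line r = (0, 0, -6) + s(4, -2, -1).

Direction vector d = (4, -2, -1).
AP = (-15, 9, -15); AP·d = -63, |AP|² = 531, |d|² = 21.
distance² = |AP|² − (AP·d)²/|d|² = 531 − 3969/21 = 342, so the distance is 3√38.

3√38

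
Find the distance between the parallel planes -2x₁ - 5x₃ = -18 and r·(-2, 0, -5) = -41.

Both planes have normal n = (-2, 0, -5), |n| = √29. Any point on the first plane is at distance |(-41) − (-18)|/|n| = 23/√29 from the second.

23/√29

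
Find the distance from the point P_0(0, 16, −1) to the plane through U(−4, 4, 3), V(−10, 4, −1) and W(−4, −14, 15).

UV = (−6, 0, −4) and UW = (0, −18, 12), so a normal is n = UV × UW = (−72, 72, 108).
d = |(-72)·0 + 72·16 + 108·(-1) − 900| / √(5184 + 5184 + 11664) = |144| / (36√17) = 4/√17.

4√17/17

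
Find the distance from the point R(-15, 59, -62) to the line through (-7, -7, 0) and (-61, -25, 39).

2√1537

A direction vector is d = (-54, -18, 39).
AP = (-8, 66, -62); AP·d = -3174, |AP|² = 8264, |d|² = 4761.
distance² = |AP|² − (AP·d)²/|d|² = 8264 − 10074276/4761 = 6148, so the distance is 2√1537.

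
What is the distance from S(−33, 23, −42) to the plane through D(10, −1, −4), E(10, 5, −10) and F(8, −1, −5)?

DE = (0, 6, −6) and DF = (−2, 0, −1), so a normal is n = DE × DF = (−6, 12, 12).
n = (−6, 12, 12); n·P − (-120) = 90; |n| = 18; distance = 90/18 = 5.

5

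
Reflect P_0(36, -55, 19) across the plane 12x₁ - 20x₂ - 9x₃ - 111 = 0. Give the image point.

(-12, 25, 55)

With n = (12, -20, -9), the signed offset is (n·P_0 − 111)/|n|² = 1250/625 = 2.
P_0' = P_0 − 2t·n = (36, -55, 19) − 4·(12, -20, -9) = (-12, 25, 55).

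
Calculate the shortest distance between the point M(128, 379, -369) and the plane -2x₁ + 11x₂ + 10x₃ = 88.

Normal vector n = (-2, 11, 10), and n·(128, 379, -369) - 88 = 135.
|n| = √(4 + 121 + 100) = 15, so the distance is |135|/15 = 9.

9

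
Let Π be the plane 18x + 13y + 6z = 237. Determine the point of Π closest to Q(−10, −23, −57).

(26, 3, -45)

n = (18, 13, 6), |n|² = 529, and n·Q − 237 = -1058.
t = -1058/529 = -2, so the foot is Q − t·n = (−10, −23, −57) − (-2)·(18, 13, 6) = (26, 3, −45).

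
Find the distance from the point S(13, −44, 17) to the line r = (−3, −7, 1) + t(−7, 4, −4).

Direction vector d = (−7, 4, −4).
AP = (16, −37, 16), and AP × d = (84, −48, −195).
|AP × d|² = 47385 and |d|² = 81, so the distance is √(47385/81) = √585 = 3√65.

3√65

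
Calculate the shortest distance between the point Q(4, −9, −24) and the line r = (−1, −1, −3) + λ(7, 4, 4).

Direction vector d = (7, 4, 4).
AP = (5, −8, −21), and AP × d = (52, −167, 76).
|AP × d|² = 36369 and |d|² = 81, so the distance is √(36369/81) = √449.

√449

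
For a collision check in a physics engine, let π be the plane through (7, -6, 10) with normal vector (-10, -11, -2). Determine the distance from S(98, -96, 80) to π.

4

The plane has equation n·(r − (7, -6, 10)) = 0, i.e. n·r = -24.
d = |(-10)·98 + (-11)·(-96) + (-2)·80 − (-24)| / √(100 + 121 + 4) = |-60| / 15 = 4.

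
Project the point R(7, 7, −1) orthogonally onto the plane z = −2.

(7, 7, -2)

n = (0, 0, 1), |n|² = 1, and n·R − (-2) = 1.
t = 1/1 = 1, so the foot is R − t·n = (7, 7, −1) − 1·(0, 0, 1) = (7, 7, −2).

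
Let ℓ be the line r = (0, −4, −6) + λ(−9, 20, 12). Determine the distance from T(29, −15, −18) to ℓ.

Direction vector d = (−9, 20, 12).
AP = (29, −11, −12); AP·d = -625, |AP|² = 1106, |d|² = 625.
distance² = |AP|² − (AP·d)²/|d|² = 1106 − 390625/625 = 481, so the distance is √481.

√481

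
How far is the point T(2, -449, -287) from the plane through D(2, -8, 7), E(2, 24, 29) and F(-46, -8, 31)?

DE = (0, 32, 22) and DF = (-48, 0, 24), so a normal is n = DE × DF = (768, -1056, 1536).
n = (768, -1056, 1536); n·P − 20736 = 14112; |n| = 2016; distance = 14112/2016 = 7.

7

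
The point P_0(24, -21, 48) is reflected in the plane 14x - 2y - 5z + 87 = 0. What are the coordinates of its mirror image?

n = (14, -2, -5), |n|² = 225, n·P_0 − (-87) = 225, so t = 225/225 = 1.
Foot F = P_0 − 1·n = (10, -19, 53); the reflection is 2F − P_0 = (-4, -17, 58).

(-4, -17, 58)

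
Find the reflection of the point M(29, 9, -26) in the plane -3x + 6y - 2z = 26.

(197/7, 75/7, -186/7)

n = (-3, 6, -2), |n|² = 49, n·M − 26 = -7, so t = -7/49 = -1/7.
Foot F = M − (-1/7)·n = (200/7, 69/7, -184/7); the reflection is 2F − M = (197/7, 75/7, -186/7).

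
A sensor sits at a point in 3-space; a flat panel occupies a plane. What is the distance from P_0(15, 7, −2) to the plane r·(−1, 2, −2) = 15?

Normal vector n = (−1, 2, −2), and n·(15, 7, −2) − 15 = −12.
|n| = √(1 + 4 + 4) = 3, so the distance is |-12|/3 = 4.

4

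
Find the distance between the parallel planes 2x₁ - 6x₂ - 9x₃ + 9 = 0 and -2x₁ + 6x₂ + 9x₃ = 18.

Divide the second equation by -1 to match normals: 2x₁ - 6x₂ - 9x₃ = -18.
With common normal n = (2, -6, -9) (|n| = 11), the distance is |(-9) − (-18)|/|n| = 9/11.

9/11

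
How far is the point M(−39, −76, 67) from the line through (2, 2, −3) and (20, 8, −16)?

A direction vector is d = (18, 6, −13).
AP = (−41, −78, 70), and AP × d = (594, 727, 1158).
|AP × d|² = 2222329 and |d|² = 529, so the distance is √(2222329/529) = √4201.

√4201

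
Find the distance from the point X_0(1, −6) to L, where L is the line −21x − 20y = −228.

The normal to the line is n = (−21, −20) with |n| = 29.
|n·X_0 − (-228)| = |99 − (-228)| = 327, so the distance is 327/29.

327/29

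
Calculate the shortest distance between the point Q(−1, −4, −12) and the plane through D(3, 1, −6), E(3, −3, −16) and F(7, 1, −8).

DE = (0, −4, −10) and DF = (4, 0, −2), so a normal is n = DE × DF = (8, −40, 16).
Then n·(−1, −4, −12) − (−112) = 72.
|n| = √(64 + 1600 + 256) = 8√30, so the distance is |72|/(8√30) = 3√30/10.

9/√30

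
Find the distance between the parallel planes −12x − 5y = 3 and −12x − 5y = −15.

18/13

With common normal n = (−12, −5, 0) (|n| = 13), the distance is |3 − (-15)|/|n| = 18/13.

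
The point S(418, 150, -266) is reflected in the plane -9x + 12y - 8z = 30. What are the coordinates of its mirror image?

With n = (-9, 12, -8), the signed offset is (n·S − 30)/|n|² = 136/289 = 8/17.
S' = S − 2t·n = (418, 150, -266) − (16/17)·(-9, 12, -8) = (7250/17, 2358/17, -4394/17).

(7250/17, 2358/17, -4394/17)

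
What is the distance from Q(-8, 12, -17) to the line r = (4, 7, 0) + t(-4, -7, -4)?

√377

Direction vector d = (-4, -7, -4).
AP = (-12, 5, -17); AP·d = 81, |AP|² = 458, |d|² = 81.
distance² = |AP|² − (AP·d)²/|d|² = 458 − 6561/81 = 377, so the distance is √377.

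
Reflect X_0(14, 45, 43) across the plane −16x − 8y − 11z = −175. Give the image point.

With n = (−16, −8, −11), the signed offset is (n·X_0 − (-175))/|n|² = -882/441 = -2.
X_0' = X_0 − 2t·n = (14, 45, 43) − (-4)·(−16, −8, −11) = (−50, 13, −1).

(-50, 13, -1)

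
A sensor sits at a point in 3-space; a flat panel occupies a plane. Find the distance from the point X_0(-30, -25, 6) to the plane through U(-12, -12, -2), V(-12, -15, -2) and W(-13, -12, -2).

UV = (0, -3, 0) and UW = (-1, 0, 0), so a normal is n = UV × UW = (0, 0, -3).
Then n·(-30, -25, 6) - 6 = -24.
|n| = √(0 + 0 + 9) = 3, so the distance is |-24|/3 = 8.

8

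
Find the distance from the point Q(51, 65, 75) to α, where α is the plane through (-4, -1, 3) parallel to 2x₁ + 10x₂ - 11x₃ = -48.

Parallel planes share the normal n = (2, 10, -11); since (-4, -1, 3) lies on the plane, its equation is 2x₁ + 10x₂ - 11x₃ = -51.
Then n·(51, 65, 75) - (-51) = -22.
|n| = √(4 + 100 + 121) = 15, so the distance is |-22|/15 = 22/15.

22/15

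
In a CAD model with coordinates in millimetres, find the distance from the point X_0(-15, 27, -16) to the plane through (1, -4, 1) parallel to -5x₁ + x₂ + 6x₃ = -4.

9/√62

Parallel planes share the normal n = (-5, 1, 6); since (1, -4, 1) lies on the plane, its equation is -5x₁ + x₂ + 6x₃ = -3.
d = |(-5)·(-15) + 1·27 + 6·(-16) − (-3)| / √(25 + 1 + 36) = |9| / √62 = 9/√62.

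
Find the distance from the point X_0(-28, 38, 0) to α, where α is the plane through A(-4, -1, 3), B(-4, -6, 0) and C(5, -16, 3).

AB = (0, -5, -3) and AC = (9, -15, 0), so a normal is n = AB × AC = (-45, -27, 45).
n = (-45, -27, 45); n·P − 342 = -108; |n| = 9√59; distance = 108/(9√59) = 12/√59.

12/√59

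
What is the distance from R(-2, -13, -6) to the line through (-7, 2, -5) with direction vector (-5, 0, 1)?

15

Direction vector d = (-5, 0, 1).
AP = (5, -15, -1), and AP × d = (-15, 0, -75).
|AP × d|² = 5850 and |d|² = 26, so the distance is √(5850/26) = √225 = 15.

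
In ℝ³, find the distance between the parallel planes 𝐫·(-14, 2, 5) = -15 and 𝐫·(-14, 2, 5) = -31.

16/15

With common normal n = (-14, 2, 5) (|n| = 15), the distance is |(-15) − (-31)|/|n| = 16/15.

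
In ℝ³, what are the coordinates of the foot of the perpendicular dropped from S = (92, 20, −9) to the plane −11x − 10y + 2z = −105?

n = (−11, −10, 2), |n|² = 225, and n·S − (-105) = -1125.
t = -1125/225 = -5, so the foot is S − t·n = (92, 20, −9) − (-5)·(−11, −10, 2) = (37, −30, 1).

(37, -30, 1)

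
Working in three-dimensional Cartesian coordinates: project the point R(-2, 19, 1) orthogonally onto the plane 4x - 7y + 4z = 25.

n = (4, -7, 4), |n|² = 81, and n·R − 25 = -162.
t = -162/81 = -2, so the foot is R − t·n = (-2, 19, 1) − (-2)·(4, -7, 4) = (6, 5, 9).

(6, 5, 9)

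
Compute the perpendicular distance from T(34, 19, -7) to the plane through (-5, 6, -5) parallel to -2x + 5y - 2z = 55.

Parallel planes share the normal n = (-2, 5, -2); since (-5, 6, -5) lies on the plane, its equation is -2x + 5y - 2z = 50.
n = (-2, 5, -2); n·P − 50 = -9; |n| = √33; distance = 9/√33 = 3√33/11.

3√33/11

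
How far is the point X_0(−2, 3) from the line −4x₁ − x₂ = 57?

52√17/17

The normal to the line is n = (−4, −1) with |n| = √17.
|n·X_0 − 57| = |5 − 57| = 52, so the distance is 52/√17 = 52√17/17.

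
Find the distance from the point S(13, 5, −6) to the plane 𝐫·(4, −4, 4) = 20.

√3

n = (4, −4, 4); n·P − 20 = -12; |n| = 4√3; distance = 12/(4√3) = √3.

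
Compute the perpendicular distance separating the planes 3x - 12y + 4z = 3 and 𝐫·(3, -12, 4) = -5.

With common normal n = (3, -12, 4) (|n| = 13), the distance is |3 − (-5)|/|n| = 8/13.

8/13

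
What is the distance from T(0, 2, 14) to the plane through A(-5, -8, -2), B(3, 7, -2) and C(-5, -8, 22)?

AB = (8, 15, 0) and AC = (0, 0, 24), so a normal is n = AB × AC = (360, -192, 0).
Then n·(0, 2, 14) - (-264) = -120.
|n| = √(129600 + 36864 + 0) = 408, so the distance is |-120|/408 = 5/17.

5/17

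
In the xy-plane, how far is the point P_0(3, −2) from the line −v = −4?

d = |0·3 + (-1)·(-2) − (-4)| / √(0 + 1) = |6|/1 = 6.

6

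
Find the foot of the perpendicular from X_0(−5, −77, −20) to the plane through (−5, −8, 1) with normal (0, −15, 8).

(-5, -32, -44)

n = (0, −15, 8), |n|² = 289, and n·X_0 − 128 = 867.
t = 867/289 = 3, so the foot is X_0 − t·n = (−5, −77, −20) − 3·(0, −15, 8) = (−5, −32, −44).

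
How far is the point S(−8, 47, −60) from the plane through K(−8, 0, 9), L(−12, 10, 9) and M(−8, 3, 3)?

KL = (−4, 10, 0) and KM = (0, 3, −6), so a normal is n = KL × KM = (−60, −24, −12).
d = |(-60)·(-8) + (-24)·47 + (-12)·(-60) − 372| / √(3600 + 576 + 144) = |-300| / (12√30) = 25/√30.

5√30/6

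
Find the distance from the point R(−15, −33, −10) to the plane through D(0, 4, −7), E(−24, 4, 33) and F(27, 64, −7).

3/25

DE = (−24, 0, 40) and DF = (27, 60, 0), so a normal is n = DE × DF = (−2400, 1080, −1440).
n = (−2400, 1080, −1440); n·P − 14400 = 360; |n| = 3000; distance = 360/3000 = 3/25.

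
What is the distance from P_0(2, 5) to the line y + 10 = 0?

The normal to the line is n = (0, 1) with |n| = 1.
|n·P_0 − (-10)| = |5 − (-10)| = 15, so the distance is 15/1 = 15.

15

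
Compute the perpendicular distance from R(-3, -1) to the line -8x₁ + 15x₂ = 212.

203/17

The normal to the line is n = (-8, 15) with |n| = 17.
|n·R − 212| = |9 − 212| = 203, so the distance is 203/17.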